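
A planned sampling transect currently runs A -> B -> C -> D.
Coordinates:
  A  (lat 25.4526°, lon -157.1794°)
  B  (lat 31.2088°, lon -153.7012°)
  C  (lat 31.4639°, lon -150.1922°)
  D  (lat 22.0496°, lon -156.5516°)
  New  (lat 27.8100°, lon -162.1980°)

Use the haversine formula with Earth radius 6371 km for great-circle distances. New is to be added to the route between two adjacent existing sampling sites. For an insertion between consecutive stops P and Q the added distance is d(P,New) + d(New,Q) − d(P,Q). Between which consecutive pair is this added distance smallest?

Added distance for inserting New between each consecutive pair:
A–B: 743.2 km
B–C: 1798.6 km
C–D: 863.4 km
Smallest added distance is 743.2 km, inserting between A and B.

between A and B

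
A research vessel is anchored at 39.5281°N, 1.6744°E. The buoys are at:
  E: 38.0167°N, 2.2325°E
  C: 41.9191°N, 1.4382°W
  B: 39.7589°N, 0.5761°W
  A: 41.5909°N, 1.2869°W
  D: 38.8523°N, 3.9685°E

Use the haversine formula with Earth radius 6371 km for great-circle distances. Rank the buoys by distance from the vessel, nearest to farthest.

E, B, D, A, C

Computing each great-circle distance from 39.5281°N, 1.6744°E:
E 38.0167°N, 2.2325°E: 174.9 km
B 39.7589°N, 0.5761°W: 194.4 km
D 38.8523°N, 3.9685°E: 211.5 km
A 41.5909°N, 1.2869°W: 339.4 km
C 41.9191°N, 1.4382°W: 373.4 km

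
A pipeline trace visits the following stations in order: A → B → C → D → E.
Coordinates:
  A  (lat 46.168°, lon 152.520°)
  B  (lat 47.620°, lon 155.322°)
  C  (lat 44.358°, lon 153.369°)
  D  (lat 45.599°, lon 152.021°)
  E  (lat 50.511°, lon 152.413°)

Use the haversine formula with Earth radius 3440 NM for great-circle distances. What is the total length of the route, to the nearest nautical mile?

746 NM

Leg distances:
A→B: 144.3 NM  (cumulative 144.3 NM)
B→C: 212.1 NM  (cumulative 356.4 NM)
C→D: 94.0 NM  (cumulative 450.3 NM)
D→E: 295.3 NM  (cumulative 745.7 NM)
Total route length ≈ 746 NM.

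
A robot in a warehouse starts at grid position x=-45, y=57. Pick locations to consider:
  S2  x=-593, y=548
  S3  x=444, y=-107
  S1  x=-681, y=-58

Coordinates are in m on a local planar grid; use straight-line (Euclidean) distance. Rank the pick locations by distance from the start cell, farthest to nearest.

Distances from the start cell:
S2 x=-593, y=548: 735.8 m
S1 x=-681, y=-58: 646.3 m
S3 x=444, y=-107: 515.8 m

S2, S1, S3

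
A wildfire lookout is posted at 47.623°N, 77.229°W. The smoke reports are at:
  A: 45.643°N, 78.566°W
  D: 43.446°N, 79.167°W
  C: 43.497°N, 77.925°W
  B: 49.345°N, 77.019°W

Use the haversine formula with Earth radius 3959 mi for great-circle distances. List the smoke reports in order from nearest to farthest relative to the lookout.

B, A, C, D

Distance from the lookout at 47.623°N, 77.229°W to each:
B 49.345°N, 77.019°W: 119.4 mi
A 45.643°N, 78.566°W: 150.8 mi
C 43.497°N, 77.925°W: 287.1 mi
D 43.446°N, 79.167°W: 303.5 mi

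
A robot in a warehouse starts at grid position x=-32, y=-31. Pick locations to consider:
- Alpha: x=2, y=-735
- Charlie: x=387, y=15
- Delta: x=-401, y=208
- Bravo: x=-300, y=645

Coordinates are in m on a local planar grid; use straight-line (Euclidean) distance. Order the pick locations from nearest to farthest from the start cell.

Distance from the start cell at x=-32, y=-31 to each:
Charlie x=387, y=15: 421.5 m
Delta x=-401, y=208: 439.6 m
Alpha x=2, y=-735: 704.8 m
Bravo x=-300, y=645: 727.2 m

Charlie, Delta, Alpha, Bravo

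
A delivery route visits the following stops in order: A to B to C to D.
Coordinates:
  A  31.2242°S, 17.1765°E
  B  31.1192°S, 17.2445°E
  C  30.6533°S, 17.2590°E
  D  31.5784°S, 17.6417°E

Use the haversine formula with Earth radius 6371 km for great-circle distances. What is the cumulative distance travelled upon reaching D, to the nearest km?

174 km

Leg distances:
A→B: 13.3 km  (cumulative 13.3 km)
B→C: 51.8 km  (cumulative 65.2 km)
C→D: 109.1 km  (cumulative 174.3 km)
Cumulative distance at D ≈ 174 km.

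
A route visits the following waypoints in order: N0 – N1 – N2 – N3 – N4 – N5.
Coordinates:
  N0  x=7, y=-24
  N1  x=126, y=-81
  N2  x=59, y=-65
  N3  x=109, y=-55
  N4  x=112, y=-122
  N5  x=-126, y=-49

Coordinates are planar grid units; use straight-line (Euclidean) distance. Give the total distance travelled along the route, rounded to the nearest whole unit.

568

Leg distances:
N0→N1: 131.9  (cumulative 131.9)
N1→N2: 68.9  (cumulative 200.8)
N2→N3: 51.0  (cumulative 251.8)
N3→N4: 67.1  (cumulative 318.9)
N4→N5: 248.9  (cumulative 567.8)
Total route length ≈ 568.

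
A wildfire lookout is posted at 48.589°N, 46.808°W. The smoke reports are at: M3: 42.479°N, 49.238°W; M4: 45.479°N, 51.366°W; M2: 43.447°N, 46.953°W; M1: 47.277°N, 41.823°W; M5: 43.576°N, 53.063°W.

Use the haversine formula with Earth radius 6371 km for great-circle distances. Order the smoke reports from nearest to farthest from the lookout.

M1, M4, M2, M3, M5

Distance from the lookout at 48.589°N, 46.808°W to each:
M1 47.277°N, 41.823°W: 398.9 km
M4 45.479°N, 51.366°W: 488.6 km
M2 43.447°N, 46.953°W: 571.9 km
M3 42.479°N, 49.238°W: 705.2 km
M5 43.576°N, 53.063°W: 736.7 km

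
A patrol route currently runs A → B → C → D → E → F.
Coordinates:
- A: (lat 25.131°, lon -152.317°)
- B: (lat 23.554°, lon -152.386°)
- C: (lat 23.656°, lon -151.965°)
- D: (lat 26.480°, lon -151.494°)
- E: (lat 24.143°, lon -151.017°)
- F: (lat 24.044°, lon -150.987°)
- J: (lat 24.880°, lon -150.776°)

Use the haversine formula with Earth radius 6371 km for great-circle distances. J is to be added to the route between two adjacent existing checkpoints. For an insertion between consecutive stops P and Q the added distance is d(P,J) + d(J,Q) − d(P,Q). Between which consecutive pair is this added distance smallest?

between D and E

Added distance for inserting J between each consecutive pair:
A–B: 202.3 km
B–C: 357.4 km
C–D: 56.1 km
D–E: 13.2 km
E–F: 169.5 km
Smallest added distance is 13.2 km, inserting between D and E.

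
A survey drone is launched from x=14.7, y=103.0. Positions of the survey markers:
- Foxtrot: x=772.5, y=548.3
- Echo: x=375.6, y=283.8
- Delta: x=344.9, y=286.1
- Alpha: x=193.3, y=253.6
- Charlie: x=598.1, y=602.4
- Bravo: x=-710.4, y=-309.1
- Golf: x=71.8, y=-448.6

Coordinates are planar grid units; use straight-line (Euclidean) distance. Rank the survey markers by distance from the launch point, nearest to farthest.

Alpha, Delta, Echo, Golf, Charlie, Bravo, Foxtrot

Distance from the launch point at x=14.7, y=103.0 to each:
Alpha x=193.3, y=253.6: 233.6
Delta x=344.9, y=286.1: 377.6
Echo x=375.6, y=283.8: 403.7
Golf x=71.8, y=-448.6: 554.5
Charlie x=598.1, y=602.4: 768.0
Bravo x=-710.4, y=-309.1: 834.0
Foxtrot x=772.5, y=548.3: 878.9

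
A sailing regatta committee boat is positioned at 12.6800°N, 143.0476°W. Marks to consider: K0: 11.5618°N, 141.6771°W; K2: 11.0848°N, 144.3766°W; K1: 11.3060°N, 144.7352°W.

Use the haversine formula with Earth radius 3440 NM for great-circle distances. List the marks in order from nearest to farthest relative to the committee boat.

Distance from the committee boat at 12.6800°N, 143.0476°W to each:
K0 11.5618°N, 141.6771°W: 104.8 NM
K2 11.0848°N, 144.3766°W: 123.6 NM
K1 11.3060°N, 144.7352°W: 128.9 NM

K0, K2, K1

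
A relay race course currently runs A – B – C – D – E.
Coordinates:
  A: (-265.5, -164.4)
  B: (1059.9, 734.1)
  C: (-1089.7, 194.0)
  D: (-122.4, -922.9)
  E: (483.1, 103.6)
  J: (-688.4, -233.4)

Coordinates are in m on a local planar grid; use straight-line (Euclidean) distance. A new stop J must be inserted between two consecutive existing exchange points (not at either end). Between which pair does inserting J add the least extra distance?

between C and D

Added distance for inserting J between each consecutive pair:
A–B: 825.4 m
B–C: 368.0 m
C–D: 0.8 m
D–E: 919.3 m
Smallest added distance is 0.8 m, inserting between C and D.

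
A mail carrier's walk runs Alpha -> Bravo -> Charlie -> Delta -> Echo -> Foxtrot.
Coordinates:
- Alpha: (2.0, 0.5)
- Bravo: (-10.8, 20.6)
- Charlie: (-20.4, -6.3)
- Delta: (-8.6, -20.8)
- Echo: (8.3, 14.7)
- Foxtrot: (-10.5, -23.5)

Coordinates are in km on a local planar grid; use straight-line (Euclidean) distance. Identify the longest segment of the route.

Leg distances:
Alpha→Bravo: 23.8 km
Bravo→Charlie: 28.6 km
Charlie→Delta: 18.7 km
Delta→Echo: 39.3 km
Echo→Foxtrot: 42.6 km
The longest leg is Echo–Foxtrot at 42.6 km.

Echo–Foxtrot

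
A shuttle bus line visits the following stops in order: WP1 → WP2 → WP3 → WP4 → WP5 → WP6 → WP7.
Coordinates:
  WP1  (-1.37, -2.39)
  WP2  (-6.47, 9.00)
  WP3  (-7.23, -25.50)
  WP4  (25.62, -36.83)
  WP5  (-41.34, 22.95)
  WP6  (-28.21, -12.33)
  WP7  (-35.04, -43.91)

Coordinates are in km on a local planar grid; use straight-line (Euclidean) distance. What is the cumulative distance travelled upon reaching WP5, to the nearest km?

171 km

Leg distances:
WP1→WP2: 12.5 km  (cumulative 12.5 km)
WP2→WP3: 34.5 km  (cumulative 47.0 km)
WP3→WP4: 34.7 km  (cumulative 81.7 km)
WP4→WP5: 89.8 km  (cumulative 171.5 km)
Cumulative distance at WP5 ≈ 171 km.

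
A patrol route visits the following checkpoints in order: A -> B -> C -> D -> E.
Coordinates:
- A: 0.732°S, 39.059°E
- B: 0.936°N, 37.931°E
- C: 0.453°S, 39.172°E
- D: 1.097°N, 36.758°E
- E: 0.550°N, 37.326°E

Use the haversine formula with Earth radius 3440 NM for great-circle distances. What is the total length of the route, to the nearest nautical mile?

452 NM

Leg distances:
A→B: 120.9 NM  (cumulative 120.9 NM)
B→C: 111.8 NM  (cumulative 232.7 NM)
C→D: 172.2 NM  (cumulative 405.0 NM)
D→E: 47.3 NM  (cumulative 452.3 NM)
Total route length ≈ 452 NM.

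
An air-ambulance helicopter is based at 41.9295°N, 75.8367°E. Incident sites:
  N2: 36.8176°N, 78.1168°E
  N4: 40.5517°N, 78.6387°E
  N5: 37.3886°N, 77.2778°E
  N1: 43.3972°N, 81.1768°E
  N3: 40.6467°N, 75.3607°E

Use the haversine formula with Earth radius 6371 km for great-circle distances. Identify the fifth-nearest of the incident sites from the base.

N2

Distances from the base (41.9295°N, 75.8367°E):
N3: 148.1 km
N4: 279.9 km
N1: 466.0 km
N5: 519.8 km
N2: 601.2 km
The fifth-nearest is N2 at 601.2 km.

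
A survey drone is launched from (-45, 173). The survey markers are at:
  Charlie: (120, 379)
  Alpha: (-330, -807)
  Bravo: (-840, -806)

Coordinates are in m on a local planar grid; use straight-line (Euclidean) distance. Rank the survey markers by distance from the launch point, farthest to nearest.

Computing each straight-line distance from (-45, 173):
Bravo (-840, -806): 1261.1 m
Alpha (-330, -807): 1020.6 m
Charlie (120, 379): 263.9 m

Bravo, Alpha, Charlie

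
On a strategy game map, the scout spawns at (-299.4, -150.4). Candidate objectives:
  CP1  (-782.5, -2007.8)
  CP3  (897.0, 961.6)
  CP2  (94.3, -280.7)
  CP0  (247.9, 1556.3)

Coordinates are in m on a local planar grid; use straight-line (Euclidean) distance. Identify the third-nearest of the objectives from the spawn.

Distance to each, sorted:
CP2: 414.7 m
CP3: 1633.4 m
CP0: 1792.3 m
CP1: 1919.2 m
The third-nearest is CP0 at 1792.3 m.

CP0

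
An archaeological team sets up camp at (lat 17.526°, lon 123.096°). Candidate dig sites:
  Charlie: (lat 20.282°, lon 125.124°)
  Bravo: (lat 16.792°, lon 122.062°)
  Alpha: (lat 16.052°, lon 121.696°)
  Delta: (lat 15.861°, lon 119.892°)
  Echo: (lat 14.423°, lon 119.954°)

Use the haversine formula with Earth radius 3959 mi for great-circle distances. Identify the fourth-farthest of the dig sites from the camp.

Alpha

Distance to each, sorted:
Echo: 299.2 mi
Delta: 241.2 mi
Charlie: 232.0 mi
Alpha: 137.7 mi
Bravo: 85.0 mi
The fourth-farthest is Alpha at 137.7 mi.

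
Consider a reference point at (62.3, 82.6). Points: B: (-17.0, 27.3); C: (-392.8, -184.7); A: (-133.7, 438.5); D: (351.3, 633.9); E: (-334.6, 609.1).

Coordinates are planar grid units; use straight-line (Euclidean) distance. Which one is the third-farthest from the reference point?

C

Distances from the reference point ((62.3, 82.6)):
E: 659.3
D: 622.5
C: 527.8
A: 406.3
B: 96.7
The third-farthest is C at 527.8.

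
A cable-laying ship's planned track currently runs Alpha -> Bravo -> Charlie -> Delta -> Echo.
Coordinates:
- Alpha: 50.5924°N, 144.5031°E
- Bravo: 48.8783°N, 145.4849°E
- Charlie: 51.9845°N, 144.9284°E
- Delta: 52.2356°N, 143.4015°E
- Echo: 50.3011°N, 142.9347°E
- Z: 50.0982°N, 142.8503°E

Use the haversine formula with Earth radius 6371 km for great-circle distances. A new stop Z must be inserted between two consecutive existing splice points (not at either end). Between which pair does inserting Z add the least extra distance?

between Delta and Echo

Added distance for inserting Z between each consecutive pair:
Alpha–Bravo: 160.0 km
Bravo–Charlie: 141.2 km
Charlie–Delta: 387.9 km
Delta–Echo: 46.6 km
Smallest added distance is 46.6 km, inserting between Delta and Echo.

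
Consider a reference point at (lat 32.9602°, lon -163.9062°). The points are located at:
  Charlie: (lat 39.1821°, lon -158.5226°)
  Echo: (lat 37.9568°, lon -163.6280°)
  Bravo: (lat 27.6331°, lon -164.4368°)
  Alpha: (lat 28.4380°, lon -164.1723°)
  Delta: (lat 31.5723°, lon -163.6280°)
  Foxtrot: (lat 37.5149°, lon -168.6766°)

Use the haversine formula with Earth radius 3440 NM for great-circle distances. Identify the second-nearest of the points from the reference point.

Distance to each, sorted:
Delta: 84.5 NM
Alpha: 271.9 NM
Echo: 300.3 NM
Bravo: 321.0 NM
Foxtrot: 359.8 NM
Charlie: 455.6 NM
The second-nearest is Alpha at 271.9 NM.

Alpha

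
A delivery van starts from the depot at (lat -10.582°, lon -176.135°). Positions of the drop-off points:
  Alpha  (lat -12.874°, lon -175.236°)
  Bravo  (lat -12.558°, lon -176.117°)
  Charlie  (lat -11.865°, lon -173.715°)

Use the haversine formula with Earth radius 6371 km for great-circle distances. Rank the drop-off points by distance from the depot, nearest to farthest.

Distances from the depot:
Bravo (lat -12.558°, lon -176.117°): 219.7 km
Alpha (lat -12.874°, lon -175.236°): 273.0 km
Charlie (lat -11.865°, lon -173.715°): 300.0 km

Bravo, Alpha, Charlie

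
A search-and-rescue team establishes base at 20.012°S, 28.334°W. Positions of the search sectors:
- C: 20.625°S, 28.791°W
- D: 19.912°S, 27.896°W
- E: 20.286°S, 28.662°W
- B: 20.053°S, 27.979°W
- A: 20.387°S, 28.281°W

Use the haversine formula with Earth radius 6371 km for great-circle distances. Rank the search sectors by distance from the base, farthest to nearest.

Distances from the base:
C 20.625°S, 28.791°W: 83.2 km
D 19.912°S, 27.896°W: 47.1 km
E 20.286°S, 28.662°W: 45.8 km
A 20.387°S, 28.281°W: 42.1 km
B 20.053°S, 27.979°W: 37.4 km

C, D, E, A, B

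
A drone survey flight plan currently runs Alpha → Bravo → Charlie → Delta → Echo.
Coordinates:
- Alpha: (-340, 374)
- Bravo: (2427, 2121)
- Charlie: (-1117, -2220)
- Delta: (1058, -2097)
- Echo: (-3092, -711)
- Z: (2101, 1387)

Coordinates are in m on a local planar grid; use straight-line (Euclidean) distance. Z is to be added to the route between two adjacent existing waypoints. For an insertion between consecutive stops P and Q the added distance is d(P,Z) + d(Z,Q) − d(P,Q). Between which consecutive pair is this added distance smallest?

Added distance for inserting Z between each consecutive pair:
Alpha–Bravo: 173.6 m
Bravo–Charlie: 33.0 m
Charlie–Delta: 6292.1 m
Delta–Echo: 4862.2 m
Smallest added distance is 33.0 m, inserting between Bravo and Charlie.

between Bravo and Charlie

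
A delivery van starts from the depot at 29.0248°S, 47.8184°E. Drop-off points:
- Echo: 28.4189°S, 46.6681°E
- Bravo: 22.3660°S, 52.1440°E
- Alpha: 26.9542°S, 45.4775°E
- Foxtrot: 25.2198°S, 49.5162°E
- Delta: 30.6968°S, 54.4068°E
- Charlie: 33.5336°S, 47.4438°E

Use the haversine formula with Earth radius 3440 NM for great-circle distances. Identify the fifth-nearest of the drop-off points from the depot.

Distance to each, sorted:
Echo: 70.7 NM
Alpha: 175.7 NM
Foxtrot: 245.8 NM
Charlie: 271.4 NM
Delta: 357.4 NM
Bravo: 463.1 NM
The fifth-nearest is Delta at 357.4 NM.

Delta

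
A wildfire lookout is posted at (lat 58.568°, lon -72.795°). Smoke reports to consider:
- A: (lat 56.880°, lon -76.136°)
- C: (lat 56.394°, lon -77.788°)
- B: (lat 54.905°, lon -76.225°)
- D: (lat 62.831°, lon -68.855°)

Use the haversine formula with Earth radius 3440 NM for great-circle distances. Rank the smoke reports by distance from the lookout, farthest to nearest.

D, B, C, A

Distance from the lookout at (lat 58.568°, lon -72.795°) to each:
D (lat 62.831°, lon -68.855°): 280.8 NM
B (lat 54.905°, lon -76.225°): 247.2 NM
C (lat 56.394°, lon -77.788°): 207.3 NM
A (lat 56.880°, lon -76.136°): 147.4 NM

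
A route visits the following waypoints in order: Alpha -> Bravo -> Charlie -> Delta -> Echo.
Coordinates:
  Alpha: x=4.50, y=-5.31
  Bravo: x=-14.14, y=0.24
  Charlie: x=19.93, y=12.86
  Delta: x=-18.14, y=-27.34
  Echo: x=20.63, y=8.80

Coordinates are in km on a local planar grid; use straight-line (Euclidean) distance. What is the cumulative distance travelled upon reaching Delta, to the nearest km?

111 km

Leg distances:
Alpha→Bravo: 19.4 km  (cumulative 19.4 km)
Bravo→Charlie: 36.3 km  (cumulative 55.8 km)
Charlie→Delta: 55.4 km  (cumulative 111.1 km)
Cumulative distance at Delta ≈ 111 km.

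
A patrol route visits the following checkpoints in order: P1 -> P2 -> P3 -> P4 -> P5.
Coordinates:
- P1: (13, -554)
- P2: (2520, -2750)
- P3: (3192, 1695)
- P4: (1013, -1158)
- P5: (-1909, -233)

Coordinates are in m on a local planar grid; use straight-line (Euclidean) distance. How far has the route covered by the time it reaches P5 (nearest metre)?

14483 m

Leg distances:
P1→P2: 3332.8 m  (cumulative 3332.8 m)
P2→P3: 4495.5 m  (cumulative 7828.3 m)
P3→P4: 3589.9 m  (cumulative 11418.2 m)
P4→P5: 3064.9 m  (cumulative 14483.1 m)
Cumulative distance at P5 ≈ 14483 m.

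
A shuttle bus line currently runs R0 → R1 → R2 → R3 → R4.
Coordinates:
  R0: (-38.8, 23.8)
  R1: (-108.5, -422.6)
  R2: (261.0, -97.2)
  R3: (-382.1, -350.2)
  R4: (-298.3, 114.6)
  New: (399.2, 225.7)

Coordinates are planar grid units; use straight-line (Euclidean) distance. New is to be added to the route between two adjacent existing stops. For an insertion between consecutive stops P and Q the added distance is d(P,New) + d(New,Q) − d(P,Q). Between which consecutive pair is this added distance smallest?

Added distance for inserting New between each consecutive pair:
R0–R1: 853.9
R1–R2: 682.3
R2–R3: 630.8
R3–R4: 1204.6
Smallest added distance is 630.8, inserting between R2 and R3.

between R2 and R3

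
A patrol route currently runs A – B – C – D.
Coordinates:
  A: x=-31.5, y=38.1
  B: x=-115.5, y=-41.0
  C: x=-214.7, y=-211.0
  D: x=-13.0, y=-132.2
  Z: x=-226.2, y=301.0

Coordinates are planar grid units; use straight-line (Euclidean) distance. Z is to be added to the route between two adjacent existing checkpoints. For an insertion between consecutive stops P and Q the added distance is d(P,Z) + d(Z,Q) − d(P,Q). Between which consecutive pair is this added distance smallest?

Added distance for inserting Z between each consecutive pair:
A–B: 571.2
B–C: 674.8
C–D: 778.4
Smallest added distance is 571.2, inserting between A and B.

between A and B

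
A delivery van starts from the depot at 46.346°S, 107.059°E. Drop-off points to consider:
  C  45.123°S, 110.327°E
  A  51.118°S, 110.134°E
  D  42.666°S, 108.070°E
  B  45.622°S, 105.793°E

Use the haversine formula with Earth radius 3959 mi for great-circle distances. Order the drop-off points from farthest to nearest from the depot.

Distances from the depot:
A 51.118°S, 110.134°E: 358.2 mi
D 42.666°S, 108.070°E: 259.1 mi
C 45.123°S, 110.327°E: 178.8 mi
B 45.622°S, 105.793°E: 78.7 mi

A, D, C, B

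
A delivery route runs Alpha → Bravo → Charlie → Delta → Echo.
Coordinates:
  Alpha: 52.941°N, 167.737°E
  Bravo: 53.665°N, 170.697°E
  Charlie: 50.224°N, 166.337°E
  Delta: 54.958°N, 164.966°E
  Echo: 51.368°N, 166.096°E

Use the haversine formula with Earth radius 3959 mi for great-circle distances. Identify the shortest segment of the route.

Alpha–Bravo

Leg distances:
Alpha→Bravo: 132.1 mi
Bravo→Charlie: 301.6 mi
Charlie→Delta: 332.1 mi
Delta→Echo: 252.4 mi
The shortest leg is Alpha–Bravo at 132.1 mi.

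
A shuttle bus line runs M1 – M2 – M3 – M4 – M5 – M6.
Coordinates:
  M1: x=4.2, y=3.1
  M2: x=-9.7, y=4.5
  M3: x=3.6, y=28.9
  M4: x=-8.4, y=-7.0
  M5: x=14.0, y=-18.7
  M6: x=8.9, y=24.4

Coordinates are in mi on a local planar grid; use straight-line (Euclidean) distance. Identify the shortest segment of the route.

Leg distances:
M1→M2: 14.0 mi
M2→M3: 27.8 mi
M3→M4: 37.9 mi
M4→M5: 25.3 mi
M5→M6: 43.4 mi
The shortest leg is M1–M2 at 14.0 mi.

M1–M2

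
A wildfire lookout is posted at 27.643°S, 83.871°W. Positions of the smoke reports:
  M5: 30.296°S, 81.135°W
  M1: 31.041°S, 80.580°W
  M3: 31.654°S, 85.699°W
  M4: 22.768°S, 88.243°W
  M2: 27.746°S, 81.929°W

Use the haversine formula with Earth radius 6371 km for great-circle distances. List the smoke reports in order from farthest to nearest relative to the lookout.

M4, M1, M3, M5, M2

Distances from the lookout:
M4 22.768°S, 88.243°W: 697.9 km
M1 31.041°S, 80.580°W: 494.4 km
M3 31.654°S, 85.699°W: 479.7 km
M5 30.296°S, 81.135°W: 397.3 km
M2 27.746°S, 81.929°W: 191.5 km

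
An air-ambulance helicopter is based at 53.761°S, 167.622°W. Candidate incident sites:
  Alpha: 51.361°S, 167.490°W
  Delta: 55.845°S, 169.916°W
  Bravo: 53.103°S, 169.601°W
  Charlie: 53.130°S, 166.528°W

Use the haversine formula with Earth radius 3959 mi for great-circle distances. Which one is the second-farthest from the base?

Distance to each, sorted:
Delta: 170.5 mi
Alpha: 165.9 mi
Bravo: 93.3 mi
Charlie: 62.7 mi
The second-farthest is Alpha at 165.9 mi.

Alpha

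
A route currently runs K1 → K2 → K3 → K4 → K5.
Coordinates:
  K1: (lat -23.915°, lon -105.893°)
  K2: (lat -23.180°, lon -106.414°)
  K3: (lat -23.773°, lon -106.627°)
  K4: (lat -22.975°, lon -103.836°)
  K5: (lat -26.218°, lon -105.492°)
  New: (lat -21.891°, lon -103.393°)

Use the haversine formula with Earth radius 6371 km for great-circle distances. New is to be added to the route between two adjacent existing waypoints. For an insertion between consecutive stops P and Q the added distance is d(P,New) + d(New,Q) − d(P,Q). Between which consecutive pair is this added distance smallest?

between K3 and K4

Added distance for inserting New between each consecutive pair:
K1–K2: 585.2 km
K2–K3: 664.3 km
K3–K4: 222.4 km
K4–K5: 257.5 km
Smallest added distance is 222.4 km, inserting between K3 and K4.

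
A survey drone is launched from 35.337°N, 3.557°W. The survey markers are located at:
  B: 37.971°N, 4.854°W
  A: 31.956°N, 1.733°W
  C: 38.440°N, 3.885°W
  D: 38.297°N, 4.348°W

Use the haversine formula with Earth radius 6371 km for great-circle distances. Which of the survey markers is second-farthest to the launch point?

Distances from the launch point (35.337°N, 3.557°W):
A: 412.1 km
C: 346.3 km
D: 336.6 km
B: 314.9 km
The second-farthest is C at 346.3 km.

C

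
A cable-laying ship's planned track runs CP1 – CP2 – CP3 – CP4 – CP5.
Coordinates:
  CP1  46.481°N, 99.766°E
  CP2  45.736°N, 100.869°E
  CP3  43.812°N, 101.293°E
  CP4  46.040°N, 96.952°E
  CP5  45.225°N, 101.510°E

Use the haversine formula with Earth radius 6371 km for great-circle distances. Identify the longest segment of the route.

CP3–CP4

Leg distances:
CP1→CP2: 118.7 km
CP2→CP3: 216.5 km
CP3→CP4: 422.0 km
CP4→CP5: 365.7 km
The longest leg is CP3–CP4 at 422.0 km.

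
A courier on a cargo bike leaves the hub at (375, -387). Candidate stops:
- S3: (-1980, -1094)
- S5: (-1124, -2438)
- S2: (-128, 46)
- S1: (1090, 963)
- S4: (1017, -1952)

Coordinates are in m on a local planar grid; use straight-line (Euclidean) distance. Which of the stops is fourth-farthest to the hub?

Distance to each, sorted:
S5: 2540.4 m
S3: 2458.8 m
S4: 1691.6 m
S1: 1527.7 m
S2: 663.7 m
The fourth-farthest is S1 at 1527.7 m.

S1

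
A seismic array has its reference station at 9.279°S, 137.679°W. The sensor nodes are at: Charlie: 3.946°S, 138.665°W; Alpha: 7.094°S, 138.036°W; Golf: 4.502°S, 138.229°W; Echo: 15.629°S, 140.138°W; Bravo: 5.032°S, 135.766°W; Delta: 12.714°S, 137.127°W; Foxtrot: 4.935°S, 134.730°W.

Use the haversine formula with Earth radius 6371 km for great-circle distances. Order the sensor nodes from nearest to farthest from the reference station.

Alpha, Delta, Bravo, Golf, Foxtrot, Charlie, Echo

Distance from the reference station at 9.279°S, 137.679°W to each:
Alpha 7.094°S, 138.036°W: 246.1 km
Delta 12.714°S, 137.127°W: 386.7 km
Bravo 5.032°S, 135.766°W: 517.2 km
Golf 4.502°S, 138.229°W: 534.6 km
Foxtrot 4.935°S, 134.730°W: 582.4 km
Charlie 3.946°S, 138.665°W: 602.9 km
Echo 15.629°S, 140.138°W: 754.8 km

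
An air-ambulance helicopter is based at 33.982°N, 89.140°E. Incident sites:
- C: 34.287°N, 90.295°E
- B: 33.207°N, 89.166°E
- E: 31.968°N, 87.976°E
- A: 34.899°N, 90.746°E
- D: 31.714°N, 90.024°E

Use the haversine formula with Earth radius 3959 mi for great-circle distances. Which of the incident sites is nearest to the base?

Distances from the base (33.982°N, 89.140°E):
B: 53.6 mi
C: 69.3 mi
A: 111.3 mi
E: 154.7 mi
D: 164.9 mi
The nearest is B at 53.6 mi.

B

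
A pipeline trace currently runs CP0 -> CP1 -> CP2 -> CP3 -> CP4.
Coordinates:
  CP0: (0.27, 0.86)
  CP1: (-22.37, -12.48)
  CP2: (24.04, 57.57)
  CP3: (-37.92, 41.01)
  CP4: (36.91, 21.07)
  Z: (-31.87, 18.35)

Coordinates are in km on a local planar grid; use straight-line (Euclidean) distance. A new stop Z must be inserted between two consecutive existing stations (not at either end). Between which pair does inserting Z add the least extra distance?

Added distance for inserting Z between each consecutive pair:
CP0–CP1: 42.6 km
CP1–CP2: 16.5 km
CP2–CP3: 27.6 km
CP3–CP4: 14.8 km
Smallest added distance is 14.8 km, inserting between CP3 and CP4.

between CP3 and CP4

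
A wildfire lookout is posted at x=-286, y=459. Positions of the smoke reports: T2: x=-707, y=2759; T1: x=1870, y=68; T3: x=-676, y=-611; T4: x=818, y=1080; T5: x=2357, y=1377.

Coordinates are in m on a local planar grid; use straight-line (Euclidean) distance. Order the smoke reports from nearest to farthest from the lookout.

T3, T4, T1, T2, T5

Distance from the lookout at x=-286, y=459 to each:
T3 x=-676, y=-611: 1138.9 m
T4 x=818, y=1080: 1266.7 m
T1 x=1870, y=68: 2191.2 m
T2 x=-707, y=2759: 2338.2 m
T5 x=2357, y=1377: 2797.9 m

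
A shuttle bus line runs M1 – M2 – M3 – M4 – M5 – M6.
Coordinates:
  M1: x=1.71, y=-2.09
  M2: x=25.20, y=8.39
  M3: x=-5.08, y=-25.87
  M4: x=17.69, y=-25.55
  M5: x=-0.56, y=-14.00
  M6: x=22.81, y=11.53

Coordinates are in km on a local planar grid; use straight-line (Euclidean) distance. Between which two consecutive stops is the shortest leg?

M4–M5

Leg distances:
M1→M2: 25.7 km
M2→M3: 45.7 km
M3→M4: 22.8 km
M4→M5: 21.6 km
M5→M6: 34.6 km
The shortest leg is M4–M5 at 21.6 km.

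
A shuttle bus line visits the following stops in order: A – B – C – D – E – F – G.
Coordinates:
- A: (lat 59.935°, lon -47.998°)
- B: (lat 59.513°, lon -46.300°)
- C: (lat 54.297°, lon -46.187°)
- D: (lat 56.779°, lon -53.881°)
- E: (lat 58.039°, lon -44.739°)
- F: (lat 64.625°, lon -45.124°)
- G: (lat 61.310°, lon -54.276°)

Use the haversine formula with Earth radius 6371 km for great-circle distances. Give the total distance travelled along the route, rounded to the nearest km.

Leg distances:
A→B: 106.1 km  (cumulative 106.1 km)
B→C: 580.0 km  (cumulative 686.2 km)
C→D: 556.8 km  (cumulative 1243.0 km)
D→E: 564.7 km  (cumulative 1807.7 km)
E→F: 732.6 km  (cumulative 2540.3 km)
F→G: 590.5 km  (cumulative 3130.8 km)
Total route length ≈ 3131 km.

3131 km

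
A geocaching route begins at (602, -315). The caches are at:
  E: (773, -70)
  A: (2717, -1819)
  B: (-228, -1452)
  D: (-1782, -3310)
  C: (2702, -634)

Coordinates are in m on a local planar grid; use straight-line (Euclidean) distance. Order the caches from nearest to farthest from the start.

Distance from the start at (602, -315) to each:
E (773, -70): 298.8 m
B (-228, -1452): 1407.7 m
C (2702, -634): 2124.1 m
A (2717, -1819): 2595.2 m
D (-1782, -3310): 3828.0 m

E, B, C, A, D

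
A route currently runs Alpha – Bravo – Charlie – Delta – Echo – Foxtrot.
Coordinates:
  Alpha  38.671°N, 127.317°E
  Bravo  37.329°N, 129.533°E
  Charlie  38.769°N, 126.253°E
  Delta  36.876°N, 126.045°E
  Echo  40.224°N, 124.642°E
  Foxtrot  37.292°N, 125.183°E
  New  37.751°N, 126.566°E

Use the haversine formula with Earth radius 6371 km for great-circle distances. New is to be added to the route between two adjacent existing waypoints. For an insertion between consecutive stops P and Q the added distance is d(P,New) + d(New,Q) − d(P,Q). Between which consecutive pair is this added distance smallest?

between Charlie and Delta

Added distance for inserting New between each consecutive pair:
Alpha–Bravo: 142.4 km
Bravo–Charlie: 53.4 km
Charlie–Delta: 12.8 km
Delta–Echo: 37.2 km
Echo–Foxtrot: 124.2 km
Smallest added distance is 12.8 km, inserting between Charlie and Delta.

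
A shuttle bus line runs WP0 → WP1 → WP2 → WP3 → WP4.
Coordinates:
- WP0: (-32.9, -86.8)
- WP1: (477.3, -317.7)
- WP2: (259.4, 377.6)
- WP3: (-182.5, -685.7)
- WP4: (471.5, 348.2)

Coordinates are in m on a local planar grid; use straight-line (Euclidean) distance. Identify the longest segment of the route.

Leg distances:
WP0→WP1: 560.0 m
WP1→WP2: 728.6 m
WP2→WP3: 1151.5 m
WP3→WP4: 1223.4 m
The longest leg is WP3–WP4 at 1223.4 m.

WP3–WP4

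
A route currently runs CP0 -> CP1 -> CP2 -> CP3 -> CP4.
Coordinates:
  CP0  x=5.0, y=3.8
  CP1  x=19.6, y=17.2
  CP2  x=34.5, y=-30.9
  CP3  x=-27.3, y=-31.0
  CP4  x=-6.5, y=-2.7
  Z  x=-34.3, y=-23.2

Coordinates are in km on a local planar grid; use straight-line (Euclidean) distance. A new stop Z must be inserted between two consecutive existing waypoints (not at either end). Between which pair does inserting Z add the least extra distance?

between CP3 and CP4

Added distance for inserting Z between each consecutive pair:
CP0–CP1: 95.2 km
CP1–CP2: 86.2 km
CP2–CP3: 17.9 km
CP3–CP4: 9.9 km
Smallest added distance is 9.9 km, inserting between CP3 and CP4.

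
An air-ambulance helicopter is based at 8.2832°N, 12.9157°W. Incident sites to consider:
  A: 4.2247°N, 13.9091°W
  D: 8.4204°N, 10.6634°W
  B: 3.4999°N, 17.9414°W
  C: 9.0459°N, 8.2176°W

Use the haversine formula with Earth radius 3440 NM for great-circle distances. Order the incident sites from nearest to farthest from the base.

D, A, C, B

Computing each great-circle distance from 8.2832°N, 12.9157°W:
D 8.4204°N, 10.6634°W: 134.0 NM
A 4.2247°N, 13.9091°W: 250.8 NM
C 9.0459°N, 8.2176°W: 282.6 NM
B 3.4999°N, 17.9414°W: 415.3 NM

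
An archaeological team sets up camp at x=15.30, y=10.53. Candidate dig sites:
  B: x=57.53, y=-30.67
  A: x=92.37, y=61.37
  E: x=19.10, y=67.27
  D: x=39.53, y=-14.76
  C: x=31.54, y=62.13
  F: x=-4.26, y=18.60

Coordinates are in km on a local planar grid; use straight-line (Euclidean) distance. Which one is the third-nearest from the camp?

Distance to each, sorted:
F: 21.2 km
D: 35.0 km
C: 54.1 km
E: 56.9 km
B: 59.0 km
A: 92.3 km
The third-nearest is C at 54.1 km.

C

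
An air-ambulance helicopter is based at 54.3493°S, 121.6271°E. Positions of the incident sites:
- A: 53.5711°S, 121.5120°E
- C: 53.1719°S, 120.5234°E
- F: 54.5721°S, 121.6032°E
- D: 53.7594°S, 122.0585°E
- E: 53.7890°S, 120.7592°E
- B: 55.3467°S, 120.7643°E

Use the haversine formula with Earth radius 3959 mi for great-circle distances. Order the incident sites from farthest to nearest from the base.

Distances from the base:
C 53.1719°S, 120.5234°E: 93.0 mi
B 55.3467°S, 120.7643°E: 77.0 mi
A 53.5711°S, 121.5120°E: 54.0 mi
E 53.7890°S, 120.7592°E: 52.3 mi
D 53.7594°S, 122.0585°E: 44.4 mi
F 54.5721°S, 121.6032°E: 15.4 mi

C, B, A, E, D, F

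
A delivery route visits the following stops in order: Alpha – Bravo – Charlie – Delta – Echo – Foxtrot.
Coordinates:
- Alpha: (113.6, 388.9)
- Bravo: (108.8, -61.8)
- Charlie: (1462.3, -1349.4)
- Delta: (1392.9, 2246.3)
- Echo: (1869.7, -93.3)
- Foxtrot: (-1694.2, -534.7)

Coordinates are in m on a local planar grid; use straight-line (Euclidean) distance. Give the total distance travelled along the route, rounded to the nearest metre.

11894 m

Leg distances:
Alpha→Bravo: 450.7 m  (cumulative 450.7 m)
Bravo→Charlie: 1868.1 m  (cumulative 2318.8 m)
Charlie→Delta: 3596.4 m  (cumulative 5915.2 m)
Delta→Echo: 2387.7 m  (cumulative 8302.9 m)
Echo→Foxtrot: 3591.1 m  (cumulative 11894.0 m)
Total route length ≈ 11894 m.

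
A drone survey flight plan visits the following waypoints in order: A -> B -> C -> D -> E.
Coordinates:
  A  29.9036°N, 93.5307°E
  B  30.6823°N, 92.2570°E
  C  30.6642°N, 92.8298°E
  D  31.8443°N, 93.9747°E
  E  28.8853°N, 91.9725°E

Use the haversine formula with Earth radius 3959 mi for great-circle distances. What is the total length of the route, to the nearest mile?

470 mi

Leg distances:
A→B: 93.1 mi  (cumulative 93.1 mi)
B→C: 34.1 mi  (cumulative 127.2 mi)
C→D: 105.9 mi  (cumulative 233.1 mi)
D→E: 236.7 mi  (cumulative 469.9 mi)
Total route length ≈ 470 mi.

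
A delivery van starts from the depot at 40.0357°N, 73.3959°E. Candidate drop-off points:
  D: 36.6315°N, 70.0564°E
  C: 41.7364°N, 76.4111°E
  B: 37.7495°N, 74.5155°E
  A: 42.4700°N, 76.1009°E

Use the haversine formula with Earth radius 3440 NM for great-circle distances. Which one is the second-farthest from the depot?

A

Distances from the depot (40.0357°N, 73.3959°E):
D: 257.8 NM
A: 190.4 NM
C: 170.7 NM
B: 146.9 NM
The second-farthest is A at 190.4 NM.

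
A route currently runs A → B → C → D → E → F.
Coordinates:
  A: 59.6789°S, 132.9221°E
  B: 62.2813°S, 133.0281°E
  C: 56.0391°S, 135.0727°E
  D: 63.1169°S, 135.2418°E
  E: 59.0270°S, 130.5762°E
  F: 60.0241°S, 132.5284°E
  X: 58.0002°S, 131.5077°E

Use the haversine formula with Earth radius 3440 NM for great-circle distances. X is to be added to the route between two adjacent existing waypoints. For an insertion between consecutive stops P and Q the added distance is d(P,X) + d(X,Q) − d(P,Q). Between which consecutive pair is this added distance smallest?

Added distance for inserting X between each consecutive pair:
A–B: 214.7 NM
B–C: 46.6 NM
C–D: 66.9 NM
D–E: 114.2 NM
E–F: 109.4 NM
Smallest added distance is 46.6 NM, inserting between B and C.

between B and C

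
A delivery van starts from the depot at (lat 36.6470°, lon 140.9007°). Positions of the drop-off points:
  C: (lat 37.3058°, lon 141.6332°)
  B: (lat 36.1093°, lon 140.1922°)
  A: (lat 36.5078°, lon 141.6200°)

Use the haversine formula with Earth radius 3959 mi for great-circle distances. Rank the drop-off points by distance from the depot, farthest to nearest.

Distances from the depot:
C (lat 37.3058°, lon 141.6332°): 60.9 mi
B (lat 36.1093°, lon 140.1922°): 54.2 mi
A (lat 36.5078°, lon 141.6200°): 41.1 mi

C, B, A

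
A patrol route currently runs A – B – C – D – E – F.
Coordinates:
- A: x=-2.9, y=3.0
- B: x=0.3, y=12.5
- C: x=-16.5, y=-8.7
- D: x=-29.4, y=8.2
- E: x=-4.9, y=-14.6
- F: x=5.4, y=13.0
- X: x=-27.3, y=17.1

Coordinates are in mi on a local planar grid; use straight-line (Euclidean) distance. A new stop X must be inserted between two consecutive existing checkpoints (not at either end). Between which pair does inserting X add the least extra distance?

Added distance for inserting X between each consecutive pair:
A–B: 46.1 mi
B–C: 28.9 mi
C–D: 15.9 mi
D–E: 14.5 mi
E–F: 42.3 mi
Smallest added distance is 14.5 mi, inserting between D and E.

between D and E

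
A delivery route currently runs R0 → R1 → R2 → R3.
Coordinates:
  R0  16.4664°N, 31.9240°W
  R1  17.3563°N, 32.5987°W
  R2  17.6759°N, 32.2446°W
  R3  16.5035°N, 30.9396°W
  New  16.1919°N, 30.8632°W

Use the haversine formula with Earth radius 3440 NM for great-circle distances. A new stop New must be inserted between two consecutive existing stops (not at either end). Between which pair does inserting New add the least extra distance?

Added distance for inserting New between each consecutive pair:
R0–R1: 119.1 NM
R1–R2: 213.2 NM
R2–R3: 35.7 NM
Smallest added distance is 35.7 NM, inserting between R2 and R3.

between R2 and R3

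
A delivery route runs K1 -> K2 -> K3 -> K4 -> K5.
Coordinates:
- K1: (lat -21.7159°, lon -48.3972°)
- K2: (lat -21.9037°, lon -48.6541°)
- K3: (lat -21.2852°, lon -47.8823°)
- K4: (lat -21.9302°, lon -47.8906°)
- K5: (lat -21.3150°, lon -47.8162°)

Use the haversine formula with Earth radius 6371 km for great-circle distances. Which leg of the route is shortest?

K1–K2

Leg distances:
K1→K2: 33.8 km
K2→K3: 105.3 km
K3→K4: 71.7 km
K4→K5: 68.8 km
The shortest leg is K1–K2 at 33.8 km.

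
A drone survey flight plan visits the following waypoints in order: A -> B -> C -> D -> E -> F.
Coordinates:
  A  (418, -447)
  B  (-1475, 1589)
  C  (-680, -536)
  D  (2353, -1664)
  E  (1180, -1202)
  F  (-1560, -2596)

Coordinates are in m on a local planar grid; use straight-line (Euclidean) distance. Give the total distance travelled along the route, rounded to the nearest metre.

Leg distances:
A→B: 2780.1 m  (cumulative 2780.1 m)
B→C: 2268.8 m  (cumulative 5048.9 m)
C→D: 3236.0 m  (cumulative 8284.9 m)
D→E: 1260.7 m  (cumulative 9545.6 m)
E→F: 3074.2 m  (cumulative 12619.8 m)
Total route length ≈ 12620 m.

12620 m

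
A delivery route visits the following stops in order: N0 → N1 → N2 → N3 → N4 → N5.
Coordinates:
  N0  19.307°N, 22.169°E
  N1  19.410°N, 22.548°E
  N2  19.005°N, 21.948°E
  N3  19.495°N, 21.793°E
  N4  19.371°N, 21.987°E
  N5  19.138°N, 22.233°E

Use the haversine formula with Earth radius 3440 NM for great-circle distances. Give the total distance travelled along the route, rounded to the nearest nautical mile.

128 NM

Leg distances:
N0→N1: 22.3 NM  (cumulative 22.3 NM)
N1→N2: 41.8 NM  (cumulative 64.2 NM)
N2→N3: 30.7 NM  (cumulative 94.9 NM)
N3→N4: 13.3 NM  (cumulative 108.1 NM)
N4→N5: 19.8 NM  (cumulative 127.9 NM)
Total route length ≈ 128 NM.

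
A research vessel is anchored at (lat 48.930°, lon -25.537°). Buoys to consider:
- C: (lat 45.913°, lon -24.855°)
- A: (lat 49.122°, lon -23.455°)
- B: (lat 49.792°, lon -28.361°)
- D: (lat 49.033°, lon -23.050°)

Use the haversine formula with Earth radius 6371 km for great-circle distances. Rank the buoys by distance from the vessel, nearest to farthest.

A, D, B, C

Distances from the vessel:
A (lat 49.122°, lon -23.455°): 153.3 km
D (lat 49.033°, lon -23.050°): 181.8 km
B (lat 49.792°, lon -28.361°): 225.8 km
C (lat 45.913°, lon -24.855°): 339.4 km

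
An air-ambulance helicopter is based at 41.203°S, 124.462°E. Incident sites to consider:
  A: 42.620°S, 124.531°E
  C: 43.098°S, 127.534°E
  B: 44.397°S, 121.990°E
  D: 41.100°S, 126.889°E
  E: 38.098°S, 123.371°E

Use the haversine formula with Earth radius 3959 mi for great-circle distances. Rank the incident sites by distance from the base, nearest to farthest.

Computing each great-circle distance from 41.203°S, 124.462°E:
A 42.620°S, 124.531°E: 98.0 mi
D 41.100°S, 126.889°E: 126.5 mi
C 43.098°S, 127.534°E: 204.7 mi
E 38.098°S, 123.371°E: 222.3 mi
B 44.397°S, 121.990°E: 253.8 mi

A, D, C, E, B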